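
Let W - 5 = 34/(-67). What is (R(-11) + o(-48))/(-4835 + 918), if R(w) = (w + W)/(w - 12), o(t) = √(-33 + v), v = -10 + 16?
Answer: -436/6036097 - 3*I*√3/3917 ≈ -7.2232e-5 - 0.0013266*I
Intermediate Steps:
W = 301/67 (W = 5 + 34/(-67) = 5 + 34*(-1/67) = 5 - 34/67 = 301/67 ≈ 4.4925)
v = 6
o(t) = 3*I*√3 (o(t) = √(-33 + 6) = √(-27) = 3*I*√3)
R(w) = (301/67 + w)/(-12 + w) (R(w) = (w + 301/67)/(w - 12) = (301/67 + w)/(-12 + w))
(R(-11) + o(-48))/(-4835 + 918) = ((301/67 - 11)/(-12 - 11) + 3*I*√3)/(-4835 + 918) = (-436/67/(-23) + 3*I*√3)/(-3917) = (-1/23*(-436/67) + 3*I*√3)*(-1/3917) = (436/1541 + 3*I*√3)*(-1/3917) = -436/6036097 - 3*I*√3/3917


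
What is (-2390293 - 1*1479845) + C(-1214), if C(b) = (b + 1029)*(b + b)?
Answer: -3420958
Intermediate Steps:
C(b) = 2*b*(1029 + b) (C(b) = (1029 + b)*(2*b) = 2*b*(1029 + b))
(-2390293 - 1*1479845) + C(-1214) = (-2390293 - 1*1479845) + 2*(-1214)*(1029 - 1214) = (-2390293 - 1479845) + 2*(-1214)*(-185) = -3870138 + 449180 = -3420958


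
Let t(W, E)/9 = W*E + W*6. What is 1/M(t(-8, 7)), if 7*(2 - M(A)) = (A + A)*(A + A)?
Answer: -7/3504370 ≈ -1.9975e-6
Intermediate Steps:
t(W, E) = 54*W + 9*E*W (t(W, E) = 9*(W*E + W*6) = 9*(E*W + 6*W) = 9*(6*W + E*W) = 54*W + 9*E*W)
M(A) = 2 - 4*A²/7 (M(A) = 2 - (A + A)*(A + A)/7 = 2 - 2*A*2*A/7 = 2 - 4*A²/7)
1/M(t(-8, 7)) = 1/(2 - 4*5184*(6 + 7)²/7) = 1/(2 - 4*(9*(-8)*13)²/7) = 1/(2 - 4/7*(-936)²) = 1/(2 - 4/7*876096) = 1/(2 - 3504384/7) = 1/(-3504370/7) = -7/3504370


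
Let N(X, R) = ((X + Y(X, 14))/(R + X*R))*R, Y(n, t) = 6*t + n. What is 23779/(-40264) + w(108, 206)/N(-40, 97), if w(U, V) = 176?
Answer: -9873829/5752 ≈ -1716.6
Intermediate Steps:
Y(n, t) = n + 6*t
N(X, R) = R*(84 + 2*X)/(R + R*X) (N(X, R) = ((X + (X + 6*14))/(R + X*R))*R = ((X + (X + 84))/(R + R*X))*R = ((X + (84 + X))/(R + R*X))*R = ((84 + 2*X)/(R + R*X))*R = R*(84 + 2*X)/(R + R*X))
23779/(-40264) + w(108, 206)/N(-40, 97) = 23779/(-40264) + 176/((2*(42 - 40)/(1 - 40))) = 23779*(-1/40264) + 176/((2*2/(-39))) = -3397/5752 + 176/((2*(-1/39)*2)) = -3397/5752 + 176/(-4/39) = -3397/5752 + 176*(-39/4) = -3397/5752 - 1716 = -9873829/5752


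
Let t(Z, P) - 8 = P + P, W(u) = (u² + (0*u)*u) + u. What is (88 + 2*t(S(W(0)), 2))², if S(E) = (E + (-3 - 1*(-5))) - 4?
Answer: 12544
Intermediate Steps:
W(u) = u + u² (W(u) = (u² + 0*u) + u = (u² + 0) + u = u² + u = u + u²)
S(E) = -2 + E (S(E) = (E + (-3 + 5)) - 4 = (E + 2) - 4 = (2 + E) - 4 = -2 + E)
t(Z, P) = 8 + 2*P (t(Z, P) = 8 + (P + P) = 8 + 2*P)
(88 + 2*t(S(W(0)), 2))² = (88 + 2*(8 + 2*2))² = (88 + 2*(8 + 4))² = (88 + 2*12)² = (88 + 24)² = 112² = 12544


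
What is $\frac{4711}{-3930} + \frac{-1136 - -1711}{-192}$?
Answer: $- \frac{527377}{125760} \approx -4.1935$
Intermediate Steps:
$\frac{4711}{-3930} + \frac{-1136 - -1711}{-192} = 4711 \left(- \frac{1}{3930}\right) + \left(-1136 + 1711\right) \left(- \frac{1}{192}\right) = - \frac{4711}{3930} + 575 \left(- \frac{1}{192}\right) = - \frac{4711}{3930} - \frac{575}{192} = - \frac{527377}{125760}$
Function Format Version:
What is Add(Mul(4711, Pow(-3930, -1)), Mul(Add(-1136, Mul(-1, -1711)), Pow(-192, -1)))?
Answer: Rational(-527377, 125760) ≈ -4.1935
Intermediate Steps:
Add(Mul(4711, Pow(-3930, -1)), Mul(Add(-1136, Mul(-1, -1711)), Pow(-192, -1))) = Add(Mul(4711, Rational(-1, 3930)), Mul(Add(-1136, 1711), Rational(-1, 192))) = Add(Rational(-4711, 3930), Mul(575, Rational(-1, 192))) = Add(Rational(-4711, 3930), Rational(-575, 192)) = Rational(-527377, 125760)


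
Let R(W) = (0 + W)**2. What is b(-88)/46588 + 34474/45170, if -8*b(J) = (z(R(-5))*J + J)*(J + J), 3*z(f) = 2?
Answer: 547622317/789142485 ≈ 0.69395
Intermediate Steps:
R(W) = W**2
z(f) = 2/3 (z(f) = (1/3)*2 = 2/3)
b(J) = -5*J**2/12 (b(J) = -(2*J/3 + J)*(J + J)/8 = -5*J/3*2*J/8 = -5*J**2/12)
b(-88)/46588 + 34474/45170 = -5/12*(-88)**2/46588 + 34474/45170 = -5/12*7744*(1/46588) + 34474*(1/45170) = -9680/3*1/46588 + 17237/22585 = -2420/34941 + 17237/22585 = 547622317/789142485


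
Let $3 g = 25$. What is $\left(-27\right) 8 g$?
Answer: $-1800$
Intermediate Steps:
$g = \frac{25}{3}$ ($g = \frac{1}{3} \cdot 25 = \frac{25}{3} \approx 8.3333$)
$\left(-27\right) 8 g = \left(-27\right) 8 \cdot \frac{25}{3} = \left(-216\right) \frac{25}{3} = -1800$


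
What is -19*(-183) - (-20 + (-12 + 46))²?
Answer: 3281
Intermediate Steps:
-19*(-183) - (-20 + (-12 + 46))² = 3477 - (-20 + 34)² = 3477 - 1*14² = 3477 - 1*196 = 3477 - 196 = 3281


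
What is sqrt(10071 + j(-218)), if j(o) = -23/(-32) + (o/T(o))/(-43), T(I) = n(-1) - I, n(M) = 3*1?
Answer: sqrt(58211127517166)/76024 ≈ 100.36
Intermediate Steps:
n(M) = 3
T(I) = 3 - I
j(o) = 23/32 - o/(43*(3 - o)) (j(o) = -23/(-32) + (o/(3 - o))/(-43) = -23*(-1/32) + (o/(3 - o))*(-1/43) = 23/32 - o/(43*(3 - o)))
sqrt(10071 + j(-218)) = sqrt(10071 + (-2967 + 1021*(-218))/(1376*(-3 - 218))) = sqrt(10071 + (1/1376)*(-2967 - 222578)/(-221)) = sqrt(10071 + (1/1376)*(-1/221)*(-225545)) = sqrt(10071 + 225545/304096) = sqrt(3062776361/304096) = sqrt(58211127517166)/76024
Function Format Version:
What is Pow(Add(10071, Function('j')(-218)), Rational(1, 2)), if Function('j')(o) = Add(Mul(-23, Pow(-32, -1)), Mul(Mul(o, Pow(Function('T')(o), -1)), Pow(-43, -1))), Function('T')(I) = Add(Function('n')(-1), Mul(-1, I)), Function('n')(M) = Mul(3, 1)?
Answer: Mul(Rational(1, 76024), Pow(58211127517166, Rational(1, 2))) ≈ 100.36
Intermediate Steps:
Function('n')(M) = 3
Function('T')(I) = Add(3, Mul(-1, I))
Function('j')(o) = Add(Rational(23, 32), Mul(Rational(-1, 43), o, Pow(Add(3, Mul(-1, o)), -1))) (Function('j')(o) = Add(Mul(-23, Pow(-32, -1)), Mul(Mul(o, Pow(Add(3, Mul(-1, o)), -1)), Pow(-43, -1))) = Add(Mul(-23, Rational(-1, 32)), Mul(Mul(o, Pow(Add(3, Mul(-1, o)), -1)), Rational(-1, 43))) = Add(Rational(23, 32), Mul(Rational(-1, 43), o, Pow(Add(3, Mul(-1, o)), -1))))
Pow(Add(10071, Function('j')(-218)), Rational(1, 2)) = Pow(Add(10071, Mul(Rational(1, 1376), Pow(Add(-3, -218), -1), Add(-2967, Mul(1021, -218)))), Rational(1, 2)) = Pow(Add(10071, Mul(Rational(1, 1376), Pow(-221, -1), Add(-2967, -222578))), Rational(1, 2)) = Pow(Add(10071, Mul(Rational(1, 1376), Rational(-1, 221), -225545)), Rational(1, 2)) = Pow(Add(10071, Rational(225545, 304096)), Rational(1, 2)) = Pow(Rational(3062776361, 304096), Rational(1, 2)) = Mul(Rational(1, 76024), Pow(58211127517166, Rational(1, 2)))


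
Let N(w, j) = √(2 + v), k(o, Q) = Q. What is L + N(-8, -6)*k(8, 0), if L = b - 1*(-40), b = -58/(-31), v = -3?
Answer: 1298/31 ≈ 41.871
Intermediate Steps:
b = 58/31 (b = -58*(-1/31) = 58/31 ≈ 1.8710)
L = 1298/31 (L = 58/31 - 1*(-40) = 58/31 + 40 = 1298/31 ≈ 41.871)
N(w, j) = I (N(w, j) = √(2 - 3) = √(-1) = I)
L + N(-8, -6)*k(8, 0) = 1298/31 + I*0 = 1298/31 + 0 = 1298/31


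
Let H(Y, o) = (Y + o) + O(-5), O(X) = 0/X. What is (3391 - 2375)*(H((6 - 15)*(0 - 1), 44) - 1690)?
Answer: -1663192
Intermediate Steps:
O(X) = 0
H(Y, o) = Y + o (H(Y, o) = (Y + o) + 0 = Y + o)
(3391 - 2375)*(H((6 - 15)*(0 - 1), 44) - 1690) = (3391 - 2375)*(((6 - 15)*(0 - 1) + 44) - 1690) = 1016*((-9*(-1) + 44) - 1690) = 1016*((9 + 44) - 1690) = 1016*(53 - 1690) = 1016*(-1637) = -1663192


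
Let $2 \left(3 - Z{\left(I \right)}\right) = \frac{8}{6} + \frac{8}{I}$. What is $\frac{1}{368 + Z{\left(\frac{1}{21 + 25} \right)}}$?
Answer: $\frac{3}{559} \approx 0.0053667$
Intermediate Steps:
$Z{\left(I \right)} = \frac{7}{3} - \frac{4}{I}$ ($Z{\left(I \right)} = 3 - \frac{\frac{8}{6} + \frac{8}{I}}{2} = 3 - \frac{8 \cdot \frac{1}{6} + \frac{8}{I}}{2} = 3 - \frac{\frac{4}{3} + \frac{8}{I}}{2} = 3 - \left(\frac{2}{3} + \frac{4}{I}\right) = \frac{7}{3} - \frac{4}{I}$)
$\frac{1}{368 + Z{\left(\frac{1}{21 + 25} \right)}} = \frac{1}{368 + \left(\frac{7}{3} - \frac{4}{\frac{1}{21 + 25}}\right)} = \frac{1}{368 + \left(\frac{7}{3} - \frac{4}{\frac{1}{46}}\right)} = \frac{1}{368 + \left(\frac{7}{3} - 4 \frac{1}{\frac{1}{46}}\right)} = \frac{1}{368 + \left(\frac{7}{3} - 184\right)} = \frac{1}{368 - \frac{545}{3}} = \frac{1}{\frac{559}{3}} = \frac{3}{559}$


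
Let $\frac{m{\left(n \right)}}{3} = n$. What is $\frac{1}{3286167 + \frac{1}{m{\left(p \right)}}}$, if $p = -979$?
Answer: $\frac{2937}{9651472478} \approx 3.0431 \cdot 10^{-7}$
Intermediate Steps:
$m{\left(n \right)} = 3 n$
$\frac{1}{3286167 + \frac{1}{m{\left(p \right)}}} = \frac{1}{3286167 + \frac{1}{3 \left(-979\right)}} = \frac{1}{3286167 + \frac{1}{-2937}} = \frac{1}{3286167 - \frac{1}{2937}} = \frac{1}{\frac{9651472478}{2937}} = \frac{2937}{9651472478}$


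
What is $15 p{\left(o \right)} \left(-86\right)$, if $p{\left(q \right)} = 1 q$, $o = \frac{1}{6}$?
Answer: $-215$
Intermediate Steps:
$o = \frac{1}{6} \approx 0.16667$
$p{\left(q \right)} = q$
$15 p{\left(o \right)} \left(-86\right) = 15 \cdot \frac{1}{6} \left(-86\right) = \frac{5}{2} \left(-86\right) = -215$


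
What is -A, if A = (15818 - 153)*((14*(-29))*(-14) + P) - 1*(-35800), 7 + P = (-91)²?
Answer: -218687870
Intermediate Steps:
P = 8274 (P = -7 + (-91)² = -7 + 8281 = 8274)
A = 218687870 (A = (15818 - 153)*((14*(-29))*(-14) + 8274) - 1*(-35800) = 15665*(-406*(-14) + 8274) + 35800 = 15665*(5684 + 8274) + 35800 = 15665*13958 + 35800 = 218652070 + 35800 = 218687870)
-A = -1*218687870 = -218687870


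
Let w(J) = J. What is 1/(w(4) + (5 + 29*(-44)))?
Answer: -1/1267 ≈ -0.00078927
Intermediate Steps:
1/(w(4) + (5 + 29*(-44))) = 1/(4 + (5 + 29*(-44))) = 1/(4 + (5 - 1276)) = 1/(4 - 1271) = 1/(-1267) = -1/1267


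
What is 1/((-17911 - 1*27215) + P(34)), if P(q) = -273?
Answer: -1/45399 ≈ -2.2027e-5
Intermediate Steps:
1/((-17911 - 1*27215) + P(34)) = 1/((-17911 - 1*27215) - 273) = 1/((-17911 - 27215) - 273) = 1/(-45126 - 273) = 1/(-45399) = -1/45399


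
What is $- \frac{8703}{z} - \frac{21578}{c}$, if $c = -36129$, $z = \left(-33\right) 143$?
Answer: $\frac{138752423}{56830917} \approx 2.4415$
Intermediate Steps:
$z = -4719$
$- \frac{8703}{z} - \frac{21578}{c} = - \frac{8703}{-4719} - \frac{21578}{-36129} = \left(-8703\right) \left(- \frac{1}{4719}\right) - - \frac{21578}{36129} = \frac{2901}{1573} + \frac{21578}{36129} = \frac{138752423}{56830917}$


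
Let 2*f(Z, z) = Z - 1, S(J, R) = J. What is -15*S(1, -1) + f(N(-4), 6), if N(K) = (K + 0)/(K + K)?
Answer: -61/4 ≈ -15.250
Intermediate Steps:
N(K) = ½ (N(K) = K/((2*K)) = K*(1/(2*K)) = ½)
f(Z, z) = -½ + Z/2 (f(Z, z) = (Z - 1)/2 = (-1 + Z)/2 = -½ + Z/2)
-15*S(1, -1) + f(N(-4), 6) = -15*1 + (-½ + (½)*(½)) = -15 + (-½ + ¼) = -15 - ¼ = -61/4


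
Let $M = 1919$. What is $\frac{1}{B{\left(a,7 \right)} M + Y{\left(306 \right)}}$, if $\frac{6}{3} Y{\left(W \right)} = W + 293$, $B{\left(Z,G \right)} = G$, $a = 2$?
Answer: $\frac{2}{27465} \approx 7.282 \cdot 10^{-5}$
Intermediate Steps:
$Y{\left(W \right)} = \frac{293}{2} + \frac{W}{2}$ ($Y{\left(W \right)} = \frac{W + 293}{2} = \frac{293 + W}{2} = \frac{293}{2} + \frac{W}{2}$)
$\frac{1}{B{\left(a,7 \right)} M + Y{\left(306 \right)}} = \frac{1}{7 \cdot 1919 + \left(\frac{293}{2} + \frac{1}{2} \cdot 306\right)} = \frac{1}{13433 + \left(\frac{293}{2} + 153\right)} = \frac{1}{13433 + \frac{599}{2}} = \frac{1}{\frac{27465}{2}} = \frac{2}{27465}$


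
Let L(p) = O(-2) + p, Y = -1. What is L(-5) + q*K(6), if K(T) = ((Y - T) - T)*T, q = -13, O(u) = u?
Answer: 1007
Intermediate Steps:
K(T) = T*(-1 - 2*T) (K(T) = ((-1 - T) - T)*T = (-1 - 2*T)*T = T*(-1 - 2*T))
L(p) = -2 + p
L(-5) + q*K(6) = (-2 - 5) - (-13)*6*(1 + 2*6) = -7 - (-13)*6*(1 + 12) = -7 - (-13)*6*13 = -7 - 13*(-78) = -7 + 1014 = 1007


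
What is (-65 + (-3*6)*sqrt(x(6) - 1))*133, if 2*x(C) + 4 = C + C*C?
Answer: -8645 - 7182*sqrt(2) ≈ -18802.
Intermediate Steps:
x(C) = -2 + C/2 + C**2/2 (x(C) = -2 + (C + C*C)/2 = -2 + (C + C**2)/2 = -2 + (C/2 + C**2/2) = -2 + C/2 + C**2/2)
(-65 + (-3*6)*sqrt(x(6) - 1))*133 = (-65 + (-3*6)*sqrt((-2 + (1/2)*6 + (1/2)*6**2) - 1))*133 = (-65 - 18*sqrt((-2 + 3 + (1/2)*36) - 1))*133 = (-65 - 18*sqrt((-2 + 3 + 18) - 1))*133 = (-65 - 18*sqrt(19 - 1))*133 = (-65 - 54*sqrt(2))*133 = -8645 - 7182*sqrt(2)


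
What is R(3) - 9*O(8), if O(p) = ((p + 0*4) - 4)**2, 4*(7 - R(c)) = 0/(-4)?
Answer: -137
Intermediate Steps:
R(c) = 7 (R(c) = 7 - 0/(-4) = 7 - 0*(-1)/4 = 7 - 1/4*0 = 7 + 0 = 7)
O(p) = (-4 + p)**2 (O(p) = ((p + 0) - 4)**2 = (p - 4)**2 = (-4 + p)**2)
R(3) - 9*O(8) = 7 - 9*(-4 + 8)**2 = 7 - 9*4**2 = 7 - 9*16 = 7 - 144 = -137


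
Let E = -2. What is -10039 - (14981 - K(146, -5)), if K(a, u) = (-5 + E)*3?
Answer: -25041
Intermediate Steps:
K(a, u) = -21 (K(a, u) = (-5 - 2)*3 = -7*3 = -21)
-10039 - (14981 - K(146, -5)) = -10039 - (14981 - 1*(-21)) = -10039 - (14981 + 21) = -10039 - 1*15002 = -10039 - 15002 = -25041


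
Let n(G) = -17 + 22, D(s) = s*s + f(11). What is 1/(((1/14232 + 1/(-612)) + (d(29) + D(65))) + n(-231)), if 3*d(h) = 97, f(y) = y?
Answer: 725832/3101720945 ≈ 0.00023401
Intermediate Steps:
d(h) = 97/3 (d(h) = (⅓)*97 = 97/3)
D(s) = 11 + s² (D(s) = s*s + 11 = s² + 11 = 11 + s²)
n(G) = 5
1/(((1/14232 + 1/(-612)) + (d(29) + D(65))) + n(-231)) = 1/(((1/14232 + 1/(-612)) + (97/3 + (11 + 65²))) + 5) = 1/(((1/14232 - 1/612) + (97/3 + (11 + 4225))) + 5) = 1/((-1135/725832 + (97/3 + 4236)) + 5) = 1/((-1135/725832 + 12805/3) + 5) = 1/(3098091785/725832 + 5) = 1/(3101720945/725832) = 725832/3101720945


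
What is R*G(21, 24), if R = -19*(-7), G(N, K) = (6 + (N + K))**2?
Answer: 345933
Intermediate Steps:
G(N, K) = (6 + K + N)**2 (G(N, K) = (6 + (K + N))**2 = (6 + K + N)**2)
R = 133
R*G(21, 24) = 133*(6 + 24 + 21)**2 = 133*51**2 = 133*2601 = 345933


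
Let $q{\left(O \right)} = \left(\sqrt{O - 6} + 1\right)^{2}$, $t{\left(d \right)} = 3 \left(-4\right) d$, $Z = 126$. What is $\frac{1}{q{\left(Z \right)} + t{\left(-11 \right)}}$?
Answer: $\frac{253}{63529} - \frac{4 \sqrt{30}}{63529} \approx 0.0036376$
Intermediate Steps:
$t{\left(d \right)} = - 12 d$
$q{\left(O \right)} = \left(1 + \sqrt{-6 + O}\right)^{2}$ ($q{\left(O \right)} = \left(\sqrt{-6 + O} + 1\right)^{2} = \left(1 + \sqrt{-6 + O}\right)^{2}$)
$\frac{1}{q{\left(Z \right)} + t{\left(-11 \right)}} = \frac{1}{\left(1 + \sqrt{-6 + 126}\right)^{2} - -132} = \frac{1}{\left(1 + \sqrt{120}\right)^{2} + 132} = \frac{1}{\left(1 + 2 \sqrt{30}\right)^{2} + 132} = \frac{1}{132 + \left(1 + 2 \sqrt{30}\right)^{2}}$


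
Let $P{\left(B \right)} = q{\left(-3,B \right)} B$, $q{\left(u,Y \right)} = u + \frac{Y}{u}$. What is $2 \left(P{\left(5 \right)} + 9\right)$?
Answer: $- \frac{86}{3} \approx -28.667$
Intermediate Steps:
$P{\left(B \right)} = B \left(-3 - \frac{B}{3}\right)$ ($P{\left(B \right)} = \left(-3 + \frac{B}{-3}\right) B = \left(-3 + B \left(- \frac{1}{3}\right)\right) B = \left(-3 - \frac{B}{3}\right) B = B \left(-3 - \frac{B}{3}\right)$)
$2 \left(P{\left(5 \right)} + 9\right) = 2 \left(\frac{1}{3} \cdot 5 \left(-9 - 5\right) + 9\right) = 2 \left(\frac{1}{3} \cdot 5 \left(-14\right) + 9\right) = 2 \left(- \frac{70}{3} + 9\right) = 2 \left(- \frac{43}{3}\right) = - \frac{86}{3}$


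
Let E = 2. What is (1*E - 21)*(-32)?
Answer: 608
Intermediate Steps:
(1*E - 21)*(-32) = (1*2 - 21)*(-32) = (2 - 21)*(-32) = -19*(-32) = 608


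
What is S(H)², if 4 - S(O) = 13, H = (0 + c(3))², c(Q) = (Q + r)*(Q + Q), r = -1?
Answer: 81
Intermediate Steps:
c(Q) = 2*Q*(-1 + Q) (c(Q) = (Q - 1)*(Q + Q) = (-1 + Q)*(2*Q) = 2*Q*(-1 + Q))
H = 144 (H = (0 + 2*3*(-1 + 3))² = (0 + 2*3*2)² = (0 + 12)² = 12² = 144)
S(O) = -9 (S(O) = 4 - 1*13 = 4 - 13 = -9)
S(H)² = (-9)² = 81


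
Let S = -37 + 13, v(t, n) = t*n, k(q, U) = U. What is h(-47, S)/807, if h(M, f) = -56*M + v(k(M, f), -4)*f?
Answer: 328/807 ≈ 0.40644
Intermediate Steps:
v(t, n) = n*t
S = -24
h(M, f) = -56*M - 4*f**2 (h(M, f) = -56*M + (-4*f)*f = -56*M - 4*f**2)
h(-47, S)/807 = (-56*(-47) - 4*(-24)**2)/807 = (2632 - 4*576)*(1/807) = (2632 - 2304)*(1/807) = 328*(1/807) = 328/807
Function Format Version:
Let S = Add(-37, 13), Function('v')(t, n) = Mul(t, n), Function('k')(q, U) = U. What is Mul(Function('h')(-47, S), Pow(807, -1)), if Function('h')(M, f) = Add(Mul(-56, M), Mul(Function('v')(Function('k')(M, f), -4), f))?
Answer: Rational(328, 807) ≈ 0.40644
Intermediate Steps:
Function('v')(t, n) = Mul(n, t)
S = -24
Function('h')(M, f) = Add(Mul(-56, M), Mul(-4, Pow(f, 2))) (Function('h')(M, f) = Add(Mul(-56, M), Mul(Mul(-4, f), f)) = Add(Mul(-56, M), Mul(-4, Pow(f, 2))))
Mul(Function('h')(-47, S), Pow(807, -1)) = Mul(Add(Mul(-56, -47), Mul(-4, Pow(-24, 2))), Pow(807, -1)) = Mul(Add(2632, Mul(-4, 576)), Rational(1, 807)) = Mul(Add(2632, -2304), Rational(1, 807)) = Mul(328, Rational(1, 807)) = Rational(328, 807)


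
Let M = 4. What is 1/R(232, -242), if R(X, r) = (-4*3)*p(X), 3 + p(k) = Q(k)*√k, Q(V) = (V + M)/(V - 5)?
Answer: -51529/49830844 - 26786*√58/37373133 ≈ -0.0064924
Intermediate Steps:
Q(V) = (4 + V)/(-5 + V) (Q(V) = (V + 4)/(V - 5) = (4 + V)/(-5 + V))
p(k) = -3 + √k*(4 + k)/(-5 + k) (p(k) = -3 + ((4 + k)/(-5 + k))*√k = -3 + √k*(4 + k)/(-5 + k))
R(X, r) = -12*(15 - 3*X + √X*(4 + X))/(-5 + X) (R(X, r) = (-4*3)*((15 - 3*X + √X*(4 + X))/(-5 + X)) = -12*(15 - 3*X + √X*(4 + X))/(-5 + X))
1/R(232, -242) = 1/(12*(-15 + 3*232 - √232*(4 + 232))/(-5 + 232)) = 1/(12*(-15 + 696 - 1*2*√58*236)/227) = 1/(12*(1/227)*(-15 + 696 - 472*√58)) = 1/(12*(1/227)*(681 - 472*√58)) = 1/(36 - 5664*√58/227)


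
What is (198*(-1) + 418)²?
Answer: 48400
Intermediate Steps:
(198*(-1) + 418)² = (-198 + 418)² = 220² = 48400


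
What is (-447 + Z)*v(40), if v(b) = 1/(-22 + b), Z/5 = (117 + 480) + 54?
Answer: 156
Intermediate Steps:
Z = 3255 (Z = 5*((117 + 480) + 54) = 5*(597 + 54) = 5*651 = 3255)
(-447 + Z)*v(40) = (-447 + 3255)/(-22 + 40) = 2808/18 = 2808*(1/18) = 156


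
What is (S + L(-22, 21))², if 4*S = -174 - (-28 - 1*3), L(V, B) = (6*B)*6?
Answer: 8300161/16 ≈ 5.1876e+5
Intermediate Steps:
L(V, B) = 36*B
S = -143/4 (S = (-174 - (-28 - 1*3))/4 = (-174 - (-28 - 3))/4 = (-174 - 1*(-31))/4 = (-174 + 31)/4 = (¼)*(-143) = -143/4 ≈ -35.750)
(S + L(-22, 21))² = (-143/4 + 36*21)² = (-143/4 + 756)² = (2881/4)² = 8300161/16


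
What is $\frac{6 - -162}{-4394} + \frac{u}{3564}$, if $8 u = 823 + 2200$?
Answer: $\frac{4246523}{62640864} \approx 0.067792$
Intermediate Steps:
$u = \frac{3023}{8}$ ($u = \frac{823 + 2200}{8} = \frac{1}{8} \cdot 3023 = \frac{3023}{8} \approx 377.88$)
$\frac{6 - -162}{-4394} + \frac{u}{3564} = \frac{6 - -162}{-4394} + \frac{3023}{8 \cdot 3564} = \left(6 + 162\right) \left(- \frac{1}{4394}\right) + \frac{3023}{8} \cdot \frac{1}{3564} = 168 \left(- \frac{1}{4394}\right) + \frac{3023}{28512} = - \frac{84}{2197} + \frac{3023}{28512} = \frac{4246523}{62640864}$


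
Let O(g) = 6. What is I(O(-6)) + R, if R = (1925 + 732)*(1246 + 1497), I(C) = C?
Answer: 7288157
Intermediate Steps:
R = 7288151 (R = 2657*2743 = 7288151)
I(O(-6)) + R = 6 + 7288151 = 7288157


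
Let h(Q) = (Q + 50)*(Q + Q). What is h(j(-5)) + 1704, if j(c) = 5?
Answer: 2254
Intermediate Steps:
h(Q) = 2*Q*(50 + Q) (h(Q) = (50 + Q)*(2*Q) = 2*Q*(50 + Q))
h(j(-5)) + 1704 = 2*5*(50 + 5) + 1704 = 2*5*55 + 1704 = 550 + 1704 = 2254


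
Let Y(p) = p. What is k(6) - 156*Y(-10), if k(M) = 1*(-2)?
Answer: 1558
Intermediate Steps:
k(M) = -2
k(6) - 156*Y(-10) = -2 - 156*(-10) = -2 + 1560 = 1558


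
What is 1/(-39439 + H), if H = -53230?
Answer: -1/92669 ≈ -1.0791e-5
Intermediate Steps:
1/(-39439 + H) = 1/(-39439 - 53230) = 1/(-92669) = -1/92669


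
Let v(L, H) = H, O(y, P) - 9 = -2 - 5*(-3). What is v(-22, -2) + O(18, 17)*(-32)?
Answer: -706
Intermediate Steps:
O(y, P) = 22 (O(y, P) = 9 + (-2 - 5*(-3)) = 9 + (-2 + 15) = 9 + 13 = 22)
v(-22, -2) + O(18, 17)*(-32) = -2 + 22*(-32) = -2 - 704 = -706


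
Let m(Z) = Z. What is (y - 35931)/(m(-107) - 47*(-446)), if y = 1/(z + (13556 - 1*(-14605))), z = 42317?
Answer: -2532345017/1469818690 ≈ -1.7229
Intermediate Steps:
y = 1/70478 (y = 1/(42317 + (13556 - 1*(-14605))) = 1/(42317 + (13556 + 14605)) = 1/(42317 + 28161) = 1/70478 ≈ 1.4189e-5)
(y - 35931)/(m(-107) - 47*(-446)) = (1/70478 - 35931)/(-107 - 47*(-446)) = -2532345017/(70478*(-107 + 20962)) = -2532345017/70478/20855 = -2532345017/70478*1/20855 = -2532345017/1469818690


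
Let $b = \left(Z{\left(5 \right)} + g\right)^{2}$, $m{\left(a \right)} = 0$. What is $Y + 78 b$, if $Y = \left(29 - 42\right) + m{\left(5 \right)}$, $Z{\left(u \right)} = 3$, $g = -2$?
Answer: $65$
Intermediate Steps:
$Y = -13$ ($Y = \left(29 - 42\right) + 0 = -13 + 0 = -13$)
$b = 1$ ($b = \left(3 - 2\right)^{2} = 1^{2} = 1$)
$Y + 78 b = -13 + 78 \cdot 1 = -13 + 78 = 65$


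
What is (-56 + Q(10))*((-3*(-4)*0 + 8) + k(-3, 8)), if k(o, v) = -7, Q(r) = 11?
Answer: -45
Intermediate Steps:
(-56 + Q(10))*((-3*(-4)*0 + 8) + k(-3, 8)) = (-56 + 11)*((-3*(-4)*0 + 8) - 7) = -45*((12*0 + 8) - 7) = -45*((0 + 8) - 7) = -45*(8 - 7) = -45*1 = -45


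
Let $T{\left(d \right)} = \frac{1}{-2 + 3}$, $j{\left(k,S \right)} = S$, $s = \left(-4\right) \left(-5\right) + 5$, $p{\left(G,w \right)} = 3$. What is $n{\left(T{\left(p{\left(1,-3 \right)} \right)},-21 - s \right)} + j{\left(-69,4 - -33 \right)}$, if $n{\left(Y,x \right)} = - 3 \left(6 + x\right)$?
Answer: $157$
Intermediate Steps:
$s = 25$ ($s = 20 + 5 = 25$)
$T{\left(d \right)} = 1$ ($T{\left(d \right)} = 1^{-1} = 1$)
$n{\left(Y,x \right)} = -18 - 3 x$
$n{\left(T{\left(p{\left(1,-3 \right)} \right)},-21 - s \right)} + j{\left(-69,4 - -33 \right)} = \left(-18 - 3 \left(-21 - 25\right)\right) + \left(4 - -33\right) = \left(-18 - 3 \left(-21 - 25\right)\right) + \left(4 + 33\right) = \left(-18 - -138\right) + 37 = \left(-18 + 138\right) + 37 = 120 + 37 = 157$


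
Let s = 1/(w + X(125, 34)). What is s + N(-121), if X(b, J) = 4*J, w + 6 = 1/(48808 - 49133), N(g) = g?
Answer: -5111804/42249 ≈ -120.99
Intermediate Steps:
w = -1951/325 (w = -6 + 1/(48808 - 49133) = -6 + 1/(-325) = -6 - 1/325 = -1951/325 ≈ -6.0031)
s = 325/42249 (s = 1/(-1951/325 + 4*34) = 1/(-1951/325 + 136) = 1/(42249/325) = 325/42249 ≈ 0.0076925)
s + N(-121) = 325/42249 - 121 = -5111804/42249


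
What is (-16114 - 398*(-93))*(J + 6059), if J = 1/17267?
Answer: 2186573758600/17267 ≈ 1.2663e+8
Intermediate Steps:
J = 1/17267 ≈ 5.7914e-5
(-16114 - 398*(-93))*(J + 6059) = (-16114 - 398*(-93))*(1/17267 + 6059) = (-16114 + 37014)*(104620754/17267) = 20900*(104620754/17267) = 2186573758600/17267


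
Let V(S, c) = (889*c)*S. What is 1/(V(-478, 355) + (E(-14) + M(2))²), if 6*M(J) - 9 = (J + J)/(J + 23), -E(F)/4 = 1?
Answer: -22500/3394224087359 ≈ -6.6289e-9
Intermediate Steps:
E(F) = -4 (E(F) = -4*1 = -4)
V(S, c) = 889*S*c
M(J) = 3/2 + J/(3*(23 + J)) (M(J) = 3/2 + ((J + J)/(J + 23))/6 = 3/2 + ((2*J)/(23 + J))/6 = 3/2 + (2*J/(23 + J))/6 = 3/2 + J/(3*(23 + J)))
1/(V(-478, 355) + (E(-14) + M(2))²) = 1/(889*(-478)*355 + (-4 + (207 + 11*2)/(6*(23 + 2)))²) = 1/(-150854410 + (-4 + (⅙)*(207 + 22)/25)²) = 1/(-150854410 + (-4 + (⅙)*(1/25)*229)²) = 1/(-150854410 + (-4 + 229/150)²) = 1/(-150854410 + (-371/150)²) = 1/(-150854410 + 137641/22500) = 1/(-3394224087359/22500) = -22500/3394224087359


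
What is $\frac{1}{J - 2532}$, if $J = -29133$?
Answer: $- \frac{1}{31665} \approx -3.1581 \cdot 10^{-5}$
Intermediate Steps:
$\frac{1}{J - 2532} = \frac{1}{-29133 - 2532} = \frac{1}{-31665} = - \frac{1}{31665}$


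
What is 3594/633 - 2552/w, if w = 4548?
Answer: 1227508/239907 ≈ 5.1166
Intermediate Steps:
3594/633 - 2552/w = 3594/633 - 2552/4548 = 3594*(1/633) - 2552*1/4548 = 1198/211 - 638/1137 = 1227508/239907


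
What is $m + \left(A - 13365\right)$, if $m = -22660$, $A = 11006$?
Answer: $-25019$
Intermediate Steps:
$m + \left(A - 13365\right) = -22660 + \left(11006 - 13365\right) = -22660 - 2359 = -25019$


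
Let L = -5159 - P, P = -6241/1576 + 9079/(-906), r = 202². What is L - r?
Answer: -32804291239/713928 ≈ -45949.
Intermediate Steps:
r = 40804
P = -9981425/713928 (P = -6241*1/1576 + 9079*(-1/906) = -6241/1576 - 9079/906 = -9981425/713928 ≈ -13.981)
L = -3673173127/713928 (L = -5159 - 1*(-9981425/713928) = -5159 + 9981425/713928 = -3673173127/713928 ≈ -5145.0)
L - r = -3673173127/713928 - 1*40804 = -3673173127/713928 - 40804 = -32804291239/713928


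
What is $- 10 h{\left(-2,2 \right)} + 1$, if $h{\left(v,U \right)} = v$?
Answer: $21$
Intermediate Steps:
$- 10 h{\left(-2,2 \right)} + 1 = \left(-10\right) \left(-2\right) + 1 = 20 + 1 = 21$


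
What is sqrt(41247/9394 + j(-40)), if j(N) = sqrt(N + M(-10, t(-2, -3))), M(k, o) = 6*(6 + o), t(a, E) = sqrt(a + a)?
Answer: sqrt(387474318 + 176494472*sqrt(-1 + 3*I))/9394 ≈ 2.6033 + 0.55414*I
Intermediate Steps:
t(a, E) = sqrt(2)*sqrt(a) (t(a, E) = sqrt(2*a) = sqrt(2)*sqrt(a))
M(k, o) = 36 + 6*o
j(N) = sqrt(36 + N + 12*I) (j(N) = sqrt(N + (36 + 6*(sqrt(2)*sqrt(-2)))) = sqrt(N + (36 + 6*(sqrt(2)*(I*sqrt(2))))) = sqrt(N + (36 + 6*(2*I))) = sqrt(N + (36 + 12*I)) = sqrt(36 + N + 12*I))
sqrt(41247/9394 + j(-40)) = sqrt(41247/9394 + sqrt(36 - 40 + 12*I)) = sqrt(41247*(1/9394) + sqrt(-4 + 12*I)) = sqrt(41247/9394 + sqrt(-4 + 12*I))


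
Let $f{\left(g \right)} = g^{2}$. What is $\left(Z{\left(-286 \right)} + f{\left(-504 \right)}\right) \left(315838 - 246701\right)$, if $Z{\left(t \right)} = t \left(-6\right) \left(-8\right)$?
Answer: $16612791456$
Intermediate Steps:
$Z{\left(t \right)} = 48 t$ ($Z{\left(t \right)} = - 6 t \left(-8\right) = 48 t$)
$\left(Z{\left(-286 \right)} + f{\left(-504 \right)}\right) \left(315838 - 246701\right) = \left(48 \left(-286\right) + \left(-504\right)^{2}\right) \left(315838 - 246701\right) = \left(-13728 + 254016\right) 69137 = 240288 \cdot 69137 = 16612791456$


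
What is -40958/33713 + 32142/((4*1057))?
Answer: 455216411/71269282 ≈ 6.3873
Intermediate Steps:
-40958/33713 + 32142/((4*1057)) = -40958*1/33713 + 32142/4228 = -40958/33713 + 32142*(1/4228) = -40958/33713 + 16071/2114 = 455216411/71269282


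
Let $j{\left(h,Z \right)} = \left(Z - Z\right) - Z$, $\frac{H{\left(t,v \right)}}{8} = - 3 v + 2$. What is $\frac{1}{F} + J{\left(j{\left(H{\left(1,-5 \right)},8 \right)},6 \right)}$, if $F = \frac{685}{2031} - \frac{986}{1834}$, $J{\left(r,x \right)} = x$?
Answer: $\frac{376401}{373138} \approx 1.0087$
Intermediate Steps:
$H{\left(t,v \right)} = 16 - 24 v$ ($H{\left(t,v \right)} = 8 \left(- 3 v + 2\right) = 8 \left(2 - 3 v\right) = 16 - 24 v$)
$j{\left(h,Z \right)} = - Z$ ($j{\left(h,Z \right)} = 0 - Z = - Z$)
$F = - \frac{373138}{1862427}$ ($F = 685 \cdot \frac{1}{2031} - \frac{493}{917} = \frac{685}{2031} - \frac{493}{917} = - \frac{373138}{1862427} \approx -0.20035$)
$\frac{1}{F} + J{\left(j{\left(H{\left(1,-5 \right)},8 \right)},6 \right)} = \frac{1}{- \frac{373138}{1862427}} + 6 = - \frac{1862427}{373138} + 6 = \frac{376401}{373138}$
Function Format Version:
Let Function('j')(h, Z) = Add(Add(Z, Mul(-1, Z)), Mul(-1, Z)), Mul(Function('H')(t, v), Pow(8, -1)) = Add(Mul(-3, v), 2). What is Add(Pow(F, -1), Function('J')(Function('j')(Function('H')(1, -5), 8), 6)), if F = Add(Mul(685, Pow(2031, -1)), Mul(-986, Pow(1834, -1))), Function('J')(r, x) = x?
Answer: Rational(376401, 373138) ≈ 1.0087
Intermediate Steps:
Function('H')(t, v) = Add(16, Mul(-24, v)) (Function('H')(t, v) = Mul(8, Add(Mul(-3, v), 2)) = Mul(8, Add(2, Mul(-3, v))) = Add(16, Mul(-24, v)))
Function('j')(h, Z) = Mul(-1, Z) (Function('j')(h, Z) = Add(0, Mul(-1, Z)) = Mul(-1, Z))
F = Rational(-373138, 1862427) (F = Add(Mul(685, Rational(1, 2031)), Mul(-986, Rational(1, 1834))) = Add(Rational(685, 2031), Rational(-493, 917)) = Rational(-373138, 1862427) ≈ -0.20035)
Add(Pow(F, -1), Function('J')(Function('j')(Function('H')(1, -5), 8), 6)) = Add(Pow(Rational(-373138, 1862427), -1), 6) = Add(Rational(-1862427, 373138), 6) = Rational(376401, 373138)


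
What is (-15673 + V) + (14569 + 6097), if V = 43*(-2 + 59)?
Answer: 7444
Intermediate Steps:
V = 2451 (V = 43*57 = 2451)
(-15673 + V) + (14569 + 6097) = (-15673 + 2451) + (14569 + 6097) = -13222 + 20666 = 7444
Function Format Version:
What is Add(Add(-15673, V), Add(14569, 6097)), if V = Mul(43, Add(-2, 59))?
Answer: 7444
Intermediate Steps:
V = 2451 (V = Mul(43, 57) = 2451)
Add(Add(-15673, V), Add(14569, 6097)) = Add(Add(-15673, 2451), Add(14569, 6097)) = Add(-13222, 20666) = 7444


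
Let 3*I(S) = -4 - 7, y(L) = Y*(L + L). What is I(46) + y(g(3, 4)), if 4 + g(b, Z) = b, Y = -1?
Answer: -5/3 ≈ -1.6667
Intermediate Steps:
g(b, Z) = -4 + b
y(L) = -2*L (y(L) = -(L + L) = -2*L)
I(S) = -11/3 (I(S) = (-4 - 7)/3 = (⅓)*(-11) = -11/3)
I(46) + y(g(3, 4)) = -11/3 - 2*(-4 + 3) = -11/3 - 2*(-1) = -11/3 + 2 = -5/3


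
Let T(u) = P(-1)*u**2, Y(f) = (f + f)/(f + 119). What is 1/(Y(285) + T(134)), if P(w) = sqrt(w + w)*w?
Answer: 57570/26311883002313 + 732676624*I*sqrt(2)/26311883002313 ≈ 2.188e-9 + 3.938e-5*I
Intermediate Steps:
Y(f) = 2*f/(119 + f) (Y(f) = (2*f)/(119 + f) = 2*f/(119 + f))
P(w) = sqrt(2)*w**(3/2) (P(w) = sqrt(2*w)*w = (sqrt(2)*sqrt(w))*w = sqrt(2)*w**(3/2))
T(u) = -I*sqrt(2)*u**2 (T(u) = (sqrt(2)*(-1)**(3/2))*u**2 = (sqrt(2)*(-I))*u**2 = (-I*sqrt(2))*u**2 = -I*sqrt(2)*u**2)
1/(Y(285) + T(134)) = 1/(2*285/(119 + 285) - 1*I*sqrt(2)*134**2) = 1/(2*285/404 - 1*I*sqrt(2)*17956) = 1/(2*285*(1/404) - 17956*I*sqrt(2)) = 1/(285/202 - 17956*I*sqrt(2))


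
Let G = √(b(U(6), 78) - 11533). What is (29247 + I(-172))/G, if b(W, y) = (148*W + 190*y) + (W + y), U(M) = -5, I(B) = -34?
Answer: 223*√655/10 ≈ 570.72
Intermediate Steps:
b(W, y) = 149*W + 191*y
G = 2*√655 (G = √((149*(-5) + 191*78) - 11533) = √((-745 + 14898) - 11533) = √(14153 - 11533) = √2620 = 2*√655 ≈ 51.186)
(29247 + I(-172))/G = (29247 - 34)/((2*√655)) = 29213*(√655/1310) = 223*√655/10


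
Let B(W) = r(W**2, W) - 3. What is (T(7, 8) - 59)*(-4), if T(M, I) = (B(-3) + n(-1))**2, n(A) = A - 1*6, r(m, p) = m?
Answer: 232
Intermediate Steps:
B(W) = -3 + W**2 (B(W) = W**2 - 3 = -3 + W**2)
n(A) = -6 + A (n(A) = A - 6 = -6 + A)
T(M, I) = 1 (T(M, I) = ((-3 + (-3)**2) + (-6 - 1))**2 = ((-3 + 9) - 7)**2 = (6 - 7)**2 = (-1)**2 = 1)
(T(7, 8) - 59)*(-4) = (1 - 59)*(-4) = -58*(-4) = 232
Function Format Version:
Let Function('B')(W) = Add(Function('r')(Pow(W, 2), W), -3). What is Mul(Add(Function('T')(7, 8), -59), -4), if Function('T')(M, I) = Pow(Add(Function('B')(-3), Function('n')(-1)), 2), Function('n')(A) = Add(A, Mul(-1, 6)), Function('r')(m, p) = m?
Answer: 232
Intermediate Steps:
Function('B')(W) = Add(-3, Pow(W, 2)) (Function('B')(W) = Add(Pow(W, 2), -3) = Add(-3, Pow(W, 2)))
Function('n')(A) = Add(-6, A) (Function('n')(A) = Add(A, -6) = Add(-6, A))
Function('T')(M, I) = 1 (Function('T')(M, I) = Pow(Add(Add(-3, Pow(-3, 2)), Add(-6, -1)), 2) = Pow(Add(Add(-3, 9), -7), 2) = Pow(Add(6, -7), 2) = Pow(-1, 2) = 1)
Mul(Add(Function('T')(7, 8), -59), -4) = Mul(Add(1, -59), -4) = Mul(-58, -4) = 232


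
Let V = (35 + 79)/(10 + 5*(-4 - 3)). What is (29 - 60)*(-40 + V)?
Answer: 34534/25 ≈ 1381.4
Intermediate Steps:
V = -114/25 (V = 114/(10 + 5*(-7)) = 114/(10 - 35) = 114/(-25) = 114*(-1/25) = -114/25 ≈ -4.5600)
(29 - 60)*(-40 + V) = (29 - 60)*(-40 - 114/25) = -31*(-1114/25) = 34534/25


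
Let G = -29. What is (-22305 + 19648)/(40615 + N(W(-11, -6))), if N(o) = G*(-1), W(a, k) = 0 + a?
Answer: -2657/40644 ≈ -0.065372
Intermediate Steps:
W(a, k) = a
N(o) = 29 (N(o) = -29*(-1) = 29)
(-22305 + 19648)/(40615 + N(W(-11, -6))) = (-22305 + 19648)/(40615 + 29) = -2657/40644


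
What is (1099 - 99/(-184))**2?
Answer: 40931359225/33856 ≈ 1.2090e+6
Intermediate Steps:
(1099 - 99/(-184))**2 = (1099 - 99*(-1/184))**2 = (1099 + 99/184)**2 = (202315/184)**2 = 40931359225/33856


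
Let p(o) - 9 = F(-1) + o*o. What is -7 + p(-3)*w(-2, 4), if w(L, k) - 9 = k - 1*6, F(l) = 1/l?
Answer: 112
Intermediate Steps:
p(o) = 8 + o² (p(o) = 9 + (1/(-1) + o*o) = 9 + (-1 + o²) = 8 + o²)
w(L, k) = 3 + k (w(L, k) = 9 + (k - 1*6) = 9 + (k - 6) = 9 + (-6 + k) = 3 + k)
-7 + p(-3)*w(-2, 4) = -7 + (8 + (-3)²)*(3 + 4) = -7 + (8 + 9)*7 = -7 + 17*7 = -7 + 119 = 112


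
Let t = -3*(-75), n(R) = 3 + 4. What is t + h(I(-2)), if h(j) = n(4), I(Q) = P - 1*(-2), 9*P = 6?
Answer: 232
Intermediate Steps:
n(R) = 7
P = 2/3 (P = (1/9)*6 = 2/3 ≈ 0.66667)
I(Q) = 8/3 (I(Q) = 2/3 - 1*(-2) = 2/3 + 2 = 8/3)
h(j) = 7
t = 225
t + h(I(-2)) = 225 + 7 = 232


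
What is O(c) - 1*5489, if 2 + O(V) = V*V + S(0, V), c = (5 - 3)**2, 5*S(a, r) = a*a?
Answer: -5475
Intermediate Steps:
S(a, r) = a**2/5 (S(a, r) = (a*a)/5 = a**2/5)
c = 4 (c = 2**2 = 4)
O(V) = -2 + V**2 (O(V) = -2 + (V*V + (1/5)*0**2) = -2 + (V**2 + (1/5)*0) = -2 + (V**2 + 0) = -2 + V**2)
O(c) - 1*5489 = (-2 + 4**2) - 1*5489 = (-2 + 16) - 5489 = 14 - 5489 = -5475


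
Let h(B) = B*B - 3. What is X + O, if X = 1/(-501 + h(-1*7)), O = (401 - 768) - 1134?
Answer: -682956/455 ≈ -1501.0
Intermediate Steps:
h(B) = -3 + B² (h(B) = B² - 3 = -3 + B²)
O = -1501 (O = -367 - 1134 = -1501)
X = -1/455 (X = 1/(-501 + (-3 + (-1*7)²)) = 1/(-501 + (-3 + (-7)²)) = 1/(-501 + (-3 + 49)) = 1/(-501 + 46) = 1/(-455) = -1/455 ≈ -0.0021978)
X + O = -1/455 - 1501 = -682956/455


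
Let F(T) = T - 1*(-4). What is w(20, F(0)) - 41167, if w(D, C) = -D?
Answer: -41187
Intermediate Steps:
F(T) = 4 + T (F(T) = T + 4 = 4 + T)
w(20, F(0)) - 41167 = -1*20 - 41167 = -20 - 41167 = -41187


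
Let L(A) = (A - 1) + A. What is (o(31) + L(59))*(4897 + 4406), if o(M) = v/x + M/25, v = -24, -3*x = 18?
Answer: 28429968/25 ≈ 1.1372e+6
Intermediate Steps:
x = -6 (x = -⅓*18 = -6)
L(A) = -1 + 2*A (L(A) = (-1 + A) + A = -1 + 2*A)
o(M) = 4 + M/25 (o(M) = -24/(-6) + M/25 = -24*(-⅙) + M*(1/25) = 4 + M/25)
(o(31) + L(59))*(4897 + 4406) = ((4 + (1/25)*31) + (-1 + 2*59))*(4897 + 4406) = ((4 + 31/25) + (-1 + 118))*9303 = (131/25 + 117)*9303 = (3056/25)*9303 = 28429968/25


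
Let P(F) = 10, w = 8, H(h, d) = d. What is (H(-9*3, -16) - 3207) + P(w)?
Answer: -3213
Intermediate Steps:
(H(-9*3, -16) - 3207) + P(w) = (-16 - 3207) + 10 = -3223 + 10 = -3213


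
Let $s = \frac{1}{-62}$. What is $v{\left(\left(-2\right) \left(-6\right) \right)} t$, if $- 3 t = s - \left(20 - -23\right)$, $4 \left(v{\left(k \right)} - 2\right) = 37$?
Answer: $\frac{40005}{248} \approx 161.31$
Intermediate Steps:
$v{\left(k \right)} = \frac{45}{4}$ ($v{\left(k \right)} = 2 + \frac{1}{4} \cdot 37 = 2 + \frac{37}{4} = \frac{45}{4}$)
$s = - \frac{1}{62} \approx -0.016129$
$t = \frac{889}{62}$ ($t = - \frac{- \frac{1}{62} - \left(20 - -23\right)}{3} = - \frac{- \frac{1}{62} - \left(20 + 23\right)}{3} = - \frac{- \frac{1}{62} - 43}{3} = \left(- \frac{1}{3}\right) \left(- \frac{2667}{62}\right) = \frac{889}{62} \approx 14.339$)
$v{\left(\left(-2\right) \left(-6\right) \right)} t = \frac{45}{4} \cdot \frac{889}{62} = \frac{40005}{248}$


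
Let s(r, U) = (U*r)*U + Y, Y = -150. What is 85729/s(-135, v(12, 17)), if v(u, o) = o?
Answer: -12247/5595 ≈ -2.1889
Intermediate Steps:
s(r, U) = -150 + r*U² (s(r, U) = (U*r)*U - 150 = r*U² - 150 = -150 + r*U²)
85729/s(-135, v(12, 17)) = 85729/(-150 - 135*17²) = 85729/(-150 - 135*289) = 85729/(-150 - 39015) = 85729/(-39165) = 85729*(-1/39165) = -12247/5595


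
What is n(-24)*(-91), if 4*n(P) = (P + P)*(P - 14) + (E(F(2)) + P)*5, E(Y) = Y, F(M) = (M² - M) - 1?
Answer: -155519/4 ≈ -38880.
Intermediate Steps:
F(M) = -1 + M² - M
n(P) = 5/4 + 5*P/4 + P*(-14 + P)/2 (n(P) = ((P + P)*(P - 14) + ((-1 + 2² - 1*2) + P)*5)/4 = ((2*P)*(-14 + P) + ((-1 + 4 - 2) + P)*5)/4 = (2*P*(-14 + P) + (1 + P)*5)/4 = (2*P*(-14 + P) + (5 + 5*P))/4 = (5 + 5*P + 2*P*(-14 + P))/4 = 5/4 + 5*P/4 + P*(-14 + P)/2)
n(-24)*(-91) = (5/4 + (½)*(-24)² - 23/4*(-24))*(-91) = (5/4 + (½)*576 + 138)*(-91) = (5/4 + 288 + 138)*(-91) = (1709/4)*(-91) = -155519/4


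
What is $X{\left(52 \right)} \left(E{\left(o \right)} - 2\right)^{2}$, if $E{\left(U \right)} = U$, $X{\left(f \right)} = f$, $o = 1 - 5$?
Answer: $1872$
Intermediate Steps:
$o = -4$
$X{\left(52 \right)} \left(E{\left(o \right)} - 2\right)^{2} = 52 \left(-4 - 2\right)^{2} = 52 \left(-6\right)^{2} = 52 \cdot 36 = 1872$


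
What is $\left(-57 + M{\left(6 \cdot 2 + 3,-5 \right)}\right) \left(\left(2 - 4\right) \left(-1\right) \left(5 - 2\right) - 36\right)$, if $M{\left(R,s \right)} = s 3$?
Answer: $2160$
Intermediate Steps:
$M{\left(R,s \right)} = 3 s$
$\left(-57 + M{\left(6 \cdot 2 + 3,-5 \right)}\right) \left(\left(2 - 4\right) \left(-1\right) \left(5 - 2\right) - 36\right) = \left(-57 + 3 \left(-5\right)\right) \left(\left(2 - 4\right) \left(-1\right) \left(5 - 2\right) - 36\right) = \left(-57 - 15\right) \left(\left(2 - 4\right) \left(-1\right) \left(5 - 2\right) - 36\right) = - 72 \left(\left(-2\right) \left(-1\right) 3 - 36\right) = - 72 \left(2 \cdot 3 - 36\right) = - 72 \left(6 - 36\right) = \left(-72\right) \left(-30\right) = 2160$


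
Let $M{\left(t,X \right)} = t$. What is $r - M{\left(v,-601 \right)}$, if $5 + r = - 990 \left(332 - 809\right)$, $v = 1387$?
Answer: $470838$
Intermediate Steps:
$r = 472225$ ($r = -5 - 990 \left(332 - 809\right) = -5 - -472230 = -5 + 472230 = 472225$)
$r - M{\left(v,-601 \right)} = 472225 - 1387 = 470838$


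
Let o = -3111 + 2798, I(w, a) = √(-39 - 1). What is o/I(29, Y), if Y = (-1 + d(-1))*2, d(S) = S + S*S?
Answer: 313*I*√10/20 ≈ 49.49*I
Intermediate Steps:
d(S) = S + S²
Y = -2 (Y = (-1 - (1 - 1))*2 = (-1 - 1*0)*2 = (-1 + 0)*2 = -1*2 = -2)
I(w, a) = 2*I*√10 (I(w, a) = √(-40) = 2*I*√10)
o = -313
o/I(29, Y) = -313*(-I*√10/20) = -(-313)*I*√10/20 = 313*I*√10/20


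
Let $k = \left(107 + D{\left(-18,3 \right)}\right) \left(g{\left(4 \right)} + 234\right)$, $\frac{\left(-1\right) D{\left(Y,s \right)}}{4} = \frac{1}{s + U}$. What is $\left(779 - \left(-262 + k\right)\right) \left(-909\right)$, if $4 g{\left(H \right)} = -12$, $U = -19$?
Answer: $\frac{86295915}{4} \approx 2.1574 \cdot 10^{7}$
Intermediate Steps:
$g{\left(H \right)} = -3$ ($g{\left(H \right)} = \frac{1}{4} \left(-12\right) = -3$)
$D{\left(Y,s \right)} = - \frac{4}{-19 + s}$ ($D{\left(Y,s \right)} = - \frac{4}{s - 19} = - \frac{4}{-19 + s}$)
$k = \frac{99099}{4}$ ($k = \left(107 - \frac{4}{-19 + 3}\right) \left(-3 + 234\right) = \left(107 - \frac{4}{-16}\right) 231 = \left(107 - - \frac{1}{4}\right) 231 = \left(107 + \frac{1}{4}\right) 231 = \frac{429}{4} \cdot 231 = \frac{99099}{4} \approx 24775.0$)
$\left(779 - \left(-262 + k\right)\right) \left(-909\right) = \left(779 + \left(262 - \frac{99099}{4}\right)\right) \left(-909\right) = \left(779 - \frac{98051}{4}\right) \left(-909\right) = \left(- \frac{94935}{4}\right) \left(-909\right) = \frac{86295915}{4}$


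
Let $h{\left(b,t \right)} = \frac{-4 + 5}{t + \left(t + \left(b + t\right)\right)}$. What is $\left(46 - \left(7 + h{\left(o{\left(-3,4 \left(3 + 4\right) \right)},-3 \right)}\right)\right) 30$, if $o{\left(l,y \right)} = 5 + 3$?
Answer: $1200$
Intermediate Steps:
$o{\left(l,y \right)} = 8$
$h{\left(b,t \right)} = \frac{1}{b + 3 t}$ ($h{\left(b,t \right)} = 1 \frac{1}{t + \left(b + 2 t\right)} = 1 \frac{1}{b + 3 t} = \frac{1}{b + 3 t}$)
$\left(46 - \left(7 + h{\left(o{\left(-3,4 \left(3 + 4\right) \right)},-3 \right)}\right)\right) 30 = \left(46 - \left(7 + \frac{1}{8 + 3 \left(-3\right)}\right)\right) 30 = \left(46 - \left(7 + \frac{1}{8 - 9}\right)\right) 30 = \left(46 - 6\right) 30 = 40 \cdot 30 = 1200$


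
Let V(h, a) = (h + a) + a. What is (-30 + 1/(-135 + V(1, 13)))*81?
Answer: -9723/4 ≈ -2430.8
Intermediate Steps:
V(h, a) = h + 2*a (V(h, a) = (a + h) + a = h + 2*a)
(-30 + 1/(-135 + V(1, 13)))*81 = (-30 + 1/(-135 + (1 + 2*13)))*81 = (-30 + 1/(-135 + (1 + 26)))*81 = (-30 + 1/(-135 + 27))*81 = (-30 + 1/(-108))*81 = (-30 - 1/108)*81 = -3241/108*81 = -9723/4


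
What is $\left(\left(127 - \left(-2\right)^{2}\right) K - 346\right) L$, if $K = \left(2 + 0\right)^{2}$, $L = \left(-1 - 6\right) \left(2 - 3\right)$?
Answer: $1022$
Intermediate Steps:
$L = 7$ ($L = \left(-1 - 6\right) \left(-1\right) = \left(-7\right) \left(-1\right) = 7$)
$K = 4$ ($K = 2^{2} = 4$)
$\left(\left(127 - \left(-2\right)^{2}\right) K - 346\right) L = \left(\left(127 - \left(-2\right)^{2}\right) 4 - 346\right) 7 = \left(\left(127 - 4\right) 4 - 346\right) 7 = \left(123 \cdot 4 - 346\right) 7 = \left(492 - 346\right) 7 = 146 \cdot 7 = 1022$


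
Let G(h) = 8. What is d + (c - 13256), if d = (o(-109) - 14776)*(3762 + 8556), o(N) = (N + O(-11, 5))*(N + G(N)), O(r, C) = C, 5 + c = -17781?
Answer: -52653538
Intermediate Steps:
c = -17786 (c = -5 - 17781 = -17786)
o(N) = (5 + N)*(8 + N) (o(N) = (N + 5)*(N + 8) = (5 + N)*(8 + N))
d = -52622496 (d = ((40 + (-109)² + 13*(-109)) - 14776)*(3762 + 8556) = ((40 + 11881 - 1417) - 14776)*12318 = (10504 - 14776)*12318 = -4272*12318 = -52622496)
d + (c - 13256) = -52622496 + (-17786 - 13256) = -52622496 - 31042 = -52653538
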